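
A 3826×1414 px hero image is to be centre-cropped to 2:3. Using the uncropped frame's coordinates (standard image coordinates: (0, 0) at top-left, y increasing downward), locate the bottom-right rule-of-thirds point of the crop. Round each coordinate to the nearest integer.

3826/1414 > 2/3, so the 2:3 crop keeps the full height 1414 and trims width to 1414 × 2/3 = 942.67 px.
Left offset = (3826 − 942.67)/2 = 1441.67 px; top offset = 0.
Bottom-right is two-thirds across and two-thirds down within the crop:
x = 1441.67 + 2 × 942.67/3 ≈ 2070; y = 0.00 + 2 × 1414.00/3 ≈ 943.

(2070, 943)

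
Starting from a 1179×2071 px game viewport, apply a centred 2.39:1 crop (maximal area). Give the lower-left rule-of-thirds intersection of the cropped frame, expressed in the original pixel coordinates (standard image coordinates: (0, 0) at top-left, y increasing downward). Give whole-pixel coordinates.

(393, 1118)

1179/2071 < 2.39/1, so the 2.39:1 crop keeps the full width 1179 and trims height to 1179 × 1/2.39 = 493.31 px.
Top offset = (2071 − 493.31)/2 = 788.85 px; left offset = 0.
Lower-left is one-third across and two-thirds down within the crop:
x = 0.00 + 1 × 1179.00/3 ≈ 393; y = 788.85 + 2 × 493.31/3 ≈ 1118.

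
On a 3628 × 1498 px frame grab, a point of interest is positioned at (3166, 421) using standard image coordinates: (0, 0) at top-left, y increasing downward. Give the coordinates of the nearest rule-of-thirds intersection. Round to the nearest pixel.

(2419, 499)

Third lines: x ∈ {1209, 2419}, y ∈ {499, 999}.
3166 is closer to x = 2419; 421 is closer to y = 499.
So the nearest intersection is the upper-right power point.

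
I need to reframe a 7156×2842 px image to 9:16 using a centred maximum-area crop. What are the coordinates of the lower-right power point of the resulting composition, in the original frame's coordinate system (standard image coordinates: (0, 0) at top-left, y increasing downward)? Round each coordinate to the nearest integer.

x = 3844 px, y = 1895 px

7156/2842 > 9/16, so the 9:16 crop keeps the full height 2842 and trims width to 2842 × 9/16 = 1598.62 px.
Left offset = (7156 − 1598.62)/2 = 2778.69 px; top offset = 0.
Lower-right is two-thirds across and two-thirds down within the crop:
x = 2778.69 + 2 × 1598.62/3 ≈ 3844; y = 0.00 + 2 × 2842.00/3 ≈ 1895.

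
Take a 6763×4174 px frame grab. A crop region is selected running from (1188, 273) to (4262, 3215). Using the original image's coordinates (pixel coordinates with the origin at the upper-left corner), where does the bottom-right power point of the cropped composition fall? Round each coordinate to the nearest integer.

(3237, 2234)

Crop width = 4262 − 1188 = 3074 px; one third is 1024.67 px.
Crop height = 3215 − 273 = 2942 px; one third is 980.67 px.
The bottom-right point is two-thirds across and two-thirds down within the crop:
x = 1188 + 2 × 1024.67 ≈ 3237; y = 273 + 2 × 980.67 ≈ 2234.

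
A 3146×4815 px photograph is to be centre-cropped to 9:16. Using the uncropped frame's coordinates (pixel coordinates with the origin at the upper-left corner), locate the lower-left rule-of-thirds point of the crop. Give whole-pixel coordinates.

x = 1122 px, y = 3210 px

3146/4815 > 9/16, so the 9:16 crop keeps the full height 4815 and trims width to 4815 × 9/16 = 2708.44 px.
Left offset = (3146 − 2708.44)/2 = 218.78 px; top offset = 0.
Lower-left is one-third across and two-thirds down within the crop:
x = 218.78 + 1 × 2708.44/3 ≈ 1122; y = 0.00 + 2 × 4815.00/3 ≈ 3210.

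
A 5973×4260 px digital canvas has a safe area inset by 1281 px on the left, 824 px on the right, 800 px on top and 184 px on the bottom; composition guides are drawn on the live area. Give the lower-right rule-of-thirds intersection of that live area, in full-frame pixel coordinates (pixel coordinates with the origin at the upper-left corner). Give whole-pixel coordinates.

Content width = 5973 − 1281 − 824 = 3868 px; content height = 4260 − 800 − 184 = 3276 px.
Lower-right is two-thirds across and two-thirds down within the live area.
x = 1281 + 2 × 3868/3 = 1281 + 2578.67 ≈ 3860
y = 800 + 2 × 3276/3 = 800 + 2184.00 ≈ 2984

x = 3860 px, y = 2984 px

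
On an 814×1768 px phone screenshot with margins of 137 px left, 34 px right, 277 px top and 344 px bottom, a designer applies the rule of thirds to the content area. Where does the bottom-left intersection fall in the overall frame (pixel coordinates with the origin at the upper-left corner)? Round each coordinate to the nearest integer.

x = 351 px, y = 1042 px

Content width = 814 − 137 − 34 = 643 px; content height = 1768 − 277 − 344 = 1147 px.
Bottom-left is one-third across and two-thirds down within the content area.
x = 137 + 1 × 643/3 = 137 + 214.33 ≈ 351
y = 277 + 2 × 1147/3 = 277 + 764.67 ≈ 1042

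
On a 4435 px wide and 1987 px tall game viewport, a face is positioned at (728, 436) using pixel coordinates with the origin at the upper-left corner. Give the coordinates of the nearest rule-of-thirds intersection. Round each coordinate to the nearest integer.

Third lines: x ∈ {1478, 2957}, y ∈ {662, 1325}.
728 is closer to x = 1478; 436 is closer to y = 662.
So the nearest intersection is the upper-left power point.

(1478, 662)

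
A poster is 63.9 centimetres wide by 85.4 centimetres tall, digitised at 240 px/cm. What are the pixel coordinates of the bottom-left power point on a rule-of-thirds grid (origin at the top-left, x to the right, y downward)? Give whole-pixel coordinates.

(5112, 13664)

In pixels the canvas is 63.9 × 240 = 15336 wide and 85.4 × 240 = 20496 tall.
The bottom-left point is one-third across and two-thirds down:
x = 1 × 15336/3 ≈ 5112; y = 2 × 20496/3 ≈ 13664.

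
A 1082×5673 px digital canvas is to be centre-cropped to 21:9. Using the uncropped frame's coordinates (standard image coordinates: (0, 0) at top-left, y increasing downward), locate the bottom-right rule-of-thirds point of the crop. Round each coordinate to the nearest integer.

x = 721 px, y = 2914 px

1082/5673 < 21/9, so the 21:9 crop keeps the full width 1082 and trims height to 1082 × 9/21 = 463.71 px.
Top offset = (5673 − 463.71)/2 = 2604.64 px; left offset = 0.
Bottom-right is two-thirds across and two-thirds down within the crop:
x = 0.00 + 2 × 1082.00/3 ≈ 721; y = 2604.64 + 2 × 463.71/3 ≈ 2914.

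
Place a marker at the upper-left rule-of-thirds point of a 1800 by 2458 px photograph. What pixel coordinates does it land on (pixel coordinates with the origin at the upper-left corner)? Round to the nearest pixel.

(600, 819)

The upper-left point sits one-third of the way across and one-third of the way down.
x = 1 × 1800/3 ≈ 600; y = 1 × 2458/3 ≈ 819.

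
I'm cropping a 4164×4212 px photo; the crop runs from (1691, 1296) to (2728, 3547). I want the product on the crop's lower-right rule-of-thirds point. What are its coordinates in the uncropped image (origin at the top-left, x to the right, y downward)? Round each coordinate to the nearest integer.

Crop width = 2728 − 1691 = 1037 px; one third is 345.67 px.
Crop height = 3547 − 1296 = 2251 px; one third is 750.33 px.
The lower-right point is two-thirds across and two-thirds down within the crop:
x = 1691 + 2 × 345.67 ≈ 2382; y = 1296 + 2 × 750.33 ≈ 2797.

(2382, 2797)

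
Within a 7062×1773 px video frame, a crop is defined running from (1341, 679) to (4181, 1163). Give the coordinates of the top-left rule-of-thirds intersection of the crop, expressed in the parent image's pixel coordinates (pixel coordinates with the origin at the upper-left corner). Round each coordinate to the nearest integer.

x = 2288 px, y = 840 px

Crop width = 4181 − 1341 = 2840 px; one third is 946.67 px.
Crop height = 1163 − 679 = 484 px; one third is 161.33 px.
The top-left point is one-third across and one-third down within the crop:
x = 1341 + 1 × 946.67 ≈ 2288; y = 679 + 1 × 161.33 ≈ 840.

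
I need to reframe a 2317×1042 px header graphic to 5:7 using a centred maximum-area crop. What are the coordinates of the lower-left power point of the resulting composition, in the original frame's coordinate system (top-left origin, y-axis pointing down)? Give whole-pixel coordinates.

x = 1034 px, y = 695 px

2317/1042 > 5/7, so the 5:7 crop keeps the full height 1042 and trims width to 1042 × 5/7 = 744.29 px.
Left offset = (2317 − 744.29)/2 = 786.36 px; top offset = 0.
Lower-left is one-third across and two-thirds down within the crop:
x = 786.36 + 1 × 744.29/3 ≈ 1034; y = 0.00 + 2 × 1042.00/3 ≈ 695.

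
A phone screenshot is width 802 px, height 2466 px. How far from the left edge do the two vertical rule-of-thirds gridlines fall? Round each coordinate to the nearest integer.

802 / 3 = 267.33, so the vertical lines sit at one and two thirds of 802.

x = 267 px and x = 535 px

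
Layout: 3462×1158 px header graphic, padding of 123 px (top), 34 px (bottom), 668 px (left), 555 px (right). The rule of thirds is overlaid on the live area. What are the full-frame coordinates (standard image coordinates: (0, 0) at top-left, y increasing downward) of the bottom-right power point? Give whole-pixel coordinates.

(2161, 790)

Content width = 3462 − 668 − 555 = 2239 px; content height = 1158 − 123 − 34 = 1001 px.
Bottom-right is two-thirds across and two-thirds down within the live area.
x = 668 + 2 × 2239/3 = 668 + 1492.67 ≈ 2161
y = 123 + 2 × 1001/3 = 123 + 667.33 ≈ 790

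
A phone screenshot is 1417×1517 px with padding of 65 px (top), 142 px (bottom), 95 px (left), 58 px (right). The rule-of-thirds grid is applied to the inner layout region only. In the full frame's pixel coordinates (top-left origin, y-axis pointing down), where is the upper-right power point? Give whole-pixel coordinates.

(938, 502)

Content width = 1417 − 95 − 58 = 1264 px; content height = 1517 − 65 − 142 = 1310 px.
Upper-right is two-thirds across and one-third down within the inner layout region.
x = 95 + 2 × 1264/3 = 95 + 842.67 ≈ 938
y = 65 + 1 × 1310/3 = 65 + 436.67 ≈ 502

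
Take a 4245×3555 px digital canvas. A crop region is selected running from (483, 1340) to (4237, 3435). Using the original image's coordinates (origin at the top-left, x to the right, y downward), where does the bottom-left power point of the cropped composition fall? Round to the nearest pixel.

Crop width = 4237 − 483 = 3754 px; one third is 1251.33 px.
Crop height = 3435 − 1340 = 2095 px; one third is 698.33 px.
The bottom-left point is one-third across and two-thirds down within the crop:
x = 483 + 1 × 1251.33 ≈ 1734; y = 1340 + 2 × 698.33 ≈ 2737.

(1734, 2737)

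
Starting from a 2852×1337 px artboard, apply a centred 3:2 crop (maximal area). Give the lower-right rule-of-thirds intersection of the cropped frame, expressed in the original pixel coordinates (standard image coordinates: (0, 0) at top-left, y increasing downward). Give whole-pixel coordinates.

2852/1337 > 3/2, so the 3:2 crop keeps the full height 1337 and trims width to 1337 × 3/2 = 2005.50 px.
Left offset = (2852 − 2005.50)/2 = 423.25 px; top offset = 0.
Lower-right is two-thirds across and two-thirds down within the crop:
x = 423.25 + 2 × 2005.50/3 ≈ 1760; y = 0.00 + 2 × 1337.00/3 ≈ 891.

x = 1760 px, y = 891 px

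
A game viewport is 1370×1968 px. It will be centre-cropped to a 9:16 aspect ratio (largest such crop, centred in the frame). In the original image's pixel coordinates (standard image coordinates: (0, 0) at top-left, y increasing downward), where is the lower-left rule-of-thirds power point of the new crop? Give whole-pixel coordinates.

x = 501 px, y = 1312 px

1370/1968 > 9/16, so the 9:16 crop keeps the full height 1968 and trims width to 1968 × 9/16 = 1107.00 px.
Left offset = (1370 − 1107.00)/2 = 131.50 px; top offset = 0.
Lower-left is one-third across and two-thirds down within the crop:
x = 131.50 + 1 × 1107.00/3 ≈ 501; y = 0.00 + 2 × 1968.00/3 ≈ 1312.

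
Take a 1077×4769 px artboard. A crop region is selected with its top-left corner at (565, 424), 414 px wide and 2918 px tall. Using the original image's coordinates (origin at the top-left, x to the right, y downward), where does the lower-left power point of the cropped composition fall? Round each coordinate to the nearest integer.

x = 703 px, y = 2369 px

One third of the crop width 414 is 138.00 px.
One third of the crop height 2918 is 972.67 px.
The lower-left point is one-third across and two-thirds down within the crop:
x = 565 + 1 × 138.00 ≈ 703; y = 424 + 2 × 972.67 ≈ 2369.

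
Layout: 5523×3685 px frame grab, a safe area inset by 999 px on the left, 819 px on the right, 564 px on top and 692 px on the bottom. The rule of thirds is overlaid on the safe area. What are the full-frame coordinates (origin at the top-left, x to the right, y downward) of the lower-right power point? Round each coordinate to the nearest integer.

(3469, 2183)

Content width = 5523 − 999 − 819 = 3705 px; content height = 3685 − 564 − 692 = 2429 px.
Lower-right is two-thirds across and two-thirds down within the safe area.
x = 999 + 2 × 3705/3 = 999 + 2470.00 ≈ 3469
y = 564 + 2 × 2429/3 = 564 + 1619.33 ≈ 2183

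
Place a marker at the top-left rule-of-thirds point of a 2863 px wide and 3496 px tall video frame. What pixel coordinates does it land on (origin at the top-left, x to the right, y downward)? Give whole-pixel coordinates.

The top-left point sits one-third of the way across and one-third of the way down.
x = 1 × 2863/3 ≈ 954; y = 1 × 3496/3 ≈ 1165.

x = 954 px, y = 1165 px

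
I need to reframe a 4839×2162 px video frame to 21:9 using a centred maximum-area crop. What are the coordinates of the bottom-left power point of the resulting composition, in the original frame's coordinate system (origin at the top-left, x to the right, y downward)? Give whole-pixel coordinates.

4839/2162 < 21/9, so the 21:9 crop keeps the full width 4839 and trims height to 4839 × 9/21 = 2073.86 px.
Top offset = (2162 − 2073.86)/2 = 44.07 px; left offset = 0.
Bottom-left is one-third across and two-thirds down within the crop:
x = 0.00 + 1 × 4839.00/3 ≈ 1613; y = 44.07 + 2 × 2073.86/3 ≈ 1427.

(1613, 1427)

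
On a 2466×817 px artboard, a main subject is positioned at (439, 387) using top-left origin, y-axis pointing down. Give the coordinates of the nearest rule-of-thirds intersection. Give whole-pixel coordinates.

Third lines: x ∈ {822, 1644}, y ∈ {272, 545}.
439 is closer to x = 822; 387 is closer to y = 272.
So the nearest intersection is the upper-left power point.

(822, 272)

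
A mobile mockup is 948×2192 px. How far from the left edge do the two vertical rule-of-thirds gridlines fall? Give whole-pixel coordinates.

948 / 3 = 316, so the vertical lines sit at one and two thirds of 948.

316 px and 632 px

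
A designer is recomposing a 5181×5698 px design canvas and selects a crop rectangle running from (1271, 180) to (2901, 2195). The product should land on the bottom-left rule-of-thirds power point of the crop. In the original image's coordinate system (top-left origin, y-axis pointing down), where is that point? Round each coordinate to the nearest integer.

(1814, 1523)

Crop width = 2901 − 1271 = 1630 px; one third is 543.33 px.
Crop height = 2195 − 180 = 2015 px; one third is 671.67 px.
The bottom-left point is one-third across and two-thirds down within the crop:
x = 1271 + 1 × 543.33 ≈ 1814; y = 180 + 2 × 671.67 ≈ 1523.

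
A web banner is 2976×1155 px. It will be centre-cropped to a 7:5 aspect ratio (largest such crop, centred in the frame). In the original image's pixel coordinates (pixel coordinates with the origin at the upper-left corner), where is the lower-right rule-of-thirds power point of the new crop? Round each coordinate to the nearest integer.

(1758, 770)

2976/1155 > 7/5, so the 7:5 crop keeps the full height 1155 and trims width to 1155 × 7/5 = 1617.00 px.
Left offset = (2976 − 1617.00)/2 = 679.50 px; top offset = 0.
Lower-right is two-thirds across and two-thirds down within the crop:
x = 679.50 + 2 × 1617.00/3 ≈ 1758; y = 0.00 + 2 × 1155.00/3 ≈ 770.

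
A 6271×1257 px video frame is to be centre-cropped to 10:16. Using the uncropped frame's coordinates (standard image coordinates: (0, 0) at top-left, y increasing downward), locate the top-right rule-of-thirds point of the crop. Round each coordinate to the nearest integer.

6271/1257 > 10/16, so the 10:16 crop keeps the full height 1257 and trims width to 1257 × 10/16 = 785.62 px.
Left offset = (6271 − 785.62)/2 = 2742.69 px; top offset = 0.
Top-right is two-thirds across and one-third down within the crop:
x = 2742.69 + 2 × 785.62/3 ≈ 3266; y = 0.00 + 1 × 1257.00/3 ≈ 419.

x = 3266 px, y = 419 px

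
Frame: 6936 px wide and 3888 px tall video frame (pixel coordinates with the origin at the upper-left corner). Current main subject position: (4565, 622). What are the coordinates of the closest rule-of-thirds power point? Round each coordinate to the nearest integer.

(4624, 1296)

Third lines: x ∈ {2312, 4624}, y ∈ {1296, 2592}.
4565 is closer to x = 4624; 622 is closer to y = 1296.
So the nearest intersection is the upper-right power point.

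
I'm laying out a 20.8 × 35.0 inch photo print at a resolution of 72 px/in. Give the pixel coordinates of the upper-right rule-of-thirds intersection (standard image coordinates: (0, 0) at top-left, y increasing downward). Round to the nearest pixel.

In pixels the canvas is 20.8 × 72 = 1497.6 wide and 35.0 × 72 = 2520 tall.
The upper-right point is two-thirds across and one-third down:
x = 2 × 1497.6/3 ≈ 998; y = 1 × 2520/3 ≈ 840.

x = 998 px, y = 840 px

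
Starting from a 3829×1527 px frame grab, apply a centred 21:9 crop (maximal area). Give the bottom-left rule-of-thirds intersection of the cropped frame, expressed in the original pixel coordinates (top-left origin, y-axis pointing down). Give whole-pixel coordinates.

(1321, 1018)

3829/1527 > 21/9, so the 21:9 crop keeps the full height 1527 and trims width to 1527 × 21/9 = 3563.00 px.
Left offset = (3829 − 3563.00)/2 = 133.00 px; top offset = 0.
Bottom-left is one-third across and two-thirds down within the crop:
x = 133.00 + 1 × 3563.00/3 ≈ 1321; y = 0.00 + 2 × 1527.00/3 ≈ 1018.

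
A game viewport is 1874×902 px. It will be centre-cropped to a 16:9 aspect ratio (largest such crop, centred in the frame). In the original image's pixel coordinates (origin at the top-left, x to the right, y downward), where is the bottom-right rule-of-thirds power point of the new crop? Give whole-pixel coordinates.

1874/902 > 16/9, so the 16:9 crop keeps the full height 902 and trims width to 902 × 16/9 = 1603.56 px.
Left offset = (1874 − 1603.56)/2 = 135.22 px; top offset = 0.
Bottom-right is two-thirds across and two-thirds down within the crop:
x = 135.22 + 2 × 1603.56/3 ≈ 1204; y = 0.00 + 2 × 902.00/3 ≈ 601.

(1204, 601)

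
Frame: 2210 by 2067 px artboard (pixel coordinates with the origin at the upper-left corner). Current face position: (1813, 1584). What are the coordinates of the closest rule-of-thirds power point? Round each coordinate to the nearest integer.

x = 1473 px, y = 1378 px

Third lines: x ∈ {737, 1473}, y ∈ {689, 1378}.
1813 is closer to x = 1473; 1584 is closer to y = 1378.
So the nearest intersection is the lower-right power point.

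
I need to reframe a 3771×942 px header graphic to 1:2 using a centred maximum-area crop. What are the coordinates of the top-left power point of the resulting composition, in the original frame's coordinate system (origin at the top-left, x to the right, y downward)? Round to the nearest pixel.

3771/942 > 1/2, so the 1:2 crop keeps the full height 942 and trims width to 942 × 1/2 = 471.00 px.
Left offset = (3771 − 471.00)/2 = 1650.00 px; top offset = 0.
Top-left is one-third across and one-third down within the crop:
x = 1650.00 + 1 × 471.00/3 ≈ 1807; y = 0.00 + 1 × 942.00/3 ≈ 314.

(1807, 314)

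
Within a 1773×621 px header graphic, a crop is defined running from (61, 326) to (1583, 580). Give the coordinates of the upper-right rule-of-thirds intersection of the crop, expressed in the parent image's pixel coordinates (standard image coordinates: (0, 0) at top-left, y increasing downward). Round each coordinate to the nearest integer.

Crop width = 1583 − 61 = 1522 px; one third is 507.33 px.
Crop height = 580 − 326 = 254 px; one third is 84.67 px.
The upper-right point is two-thirds across and one-third down within the crop:
x = 61 + 2 × 507.33 ≈ 1076; y = 326 + 1 × 84.67 ≈ 411.

(1076, 411)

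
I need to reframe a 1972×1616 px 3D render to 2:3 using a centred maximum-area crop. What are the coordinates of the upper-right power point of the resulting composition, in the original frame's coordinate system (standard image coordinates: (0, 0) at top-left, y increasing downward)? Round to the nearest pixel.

(1166, 539)

1972/1616 > 2/3, so the 2:3 crop keeps the full height 1616 and trims width to 1616 × 2/3 = 1077.33 px.
Left offset = (1972 − 1077.33)/2 = 447.33 px; top offset = 0.
Upper-right is two-thirds across and one-third down within the crop:
x = 447.33 + 2 × 1077.33/3 ≈ 1166; y = 0.00 + 1 × 1616.00/3 ≈ 539.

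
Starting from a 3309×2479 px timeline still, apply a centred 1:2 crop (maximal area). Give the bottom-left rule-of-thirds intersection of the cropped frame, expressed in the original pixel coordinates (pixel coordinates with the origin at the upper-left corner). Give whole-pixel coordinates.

3309/2479 > 1/2, so the 1:2 crop keeps the full height 2479 and trims width to 2479 × 1/2 = 1239.50 px.
Left offset = (3309 − 1239.50)/2 = 1034.75 px; top offset = 0.
Bottom-left is one-third across and two-thirds down within the crop:
x = 1034.75 + 1 × 1239.50/3 ≈ 1448; y = 0.00 + 2 × 2479.00/3 ≈ 1653.

(1448, 1653)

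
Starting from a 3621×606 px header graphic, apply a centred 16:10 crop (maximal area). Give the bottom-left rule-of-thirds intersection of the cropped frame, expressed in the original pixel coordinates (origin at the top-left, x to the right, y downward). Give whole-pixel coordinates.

x = 1649 px, y = 404 px

3621/606 > 16/10, so the 16:10 crop keeps the full height 606 and trims width to 606 × 16/10 = 969.60 px.
Left offset = (3621 − 969.60)/2 = 1325.70 px; top offset = 0.
Bottom-left is one-third across and two-thirds down within the crop:
x = 1325.70 + 1 × 969.60/3 ≈ 1649; y = 0.00 + 2 × 606.00/3 ≈ 404.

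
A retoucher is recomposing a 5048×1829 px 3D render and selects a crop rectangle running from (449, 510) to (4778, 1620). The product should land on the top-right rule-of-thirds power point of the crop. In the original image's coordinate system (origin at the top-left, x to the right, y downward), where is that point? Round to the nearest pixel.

Crop width = 4778 − 449 = 4329 px; one third is 1443.00 px.
Crop height = 1620 − 510 = 1110 px; one third is 370.00 px.
The top-right point is two-thirds across and one-third down within the crop:
x = 449 + 2 × 1443.00 ≈ 3335; y = 510 + 1 × 370.00 ≈ 880.

(3335, 880)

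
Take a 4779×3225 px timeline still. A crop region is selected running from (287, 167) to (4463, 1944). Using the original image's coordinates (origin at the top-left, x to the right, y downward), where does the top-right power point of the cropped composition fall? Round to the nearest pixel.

Crop width = 4463 − 287 = 4176 px; one third is 1392.00 px.
Crop height = 1944 − 167 = 1777 px; one third is 592.33 px.
The top-right point is two-thirds across and one-third down within the crop:
x = 287 + 2 × 1392.00 ≈ 3071; y = 167 + 1 × 592.33 ≈ 759.

(3071, 759)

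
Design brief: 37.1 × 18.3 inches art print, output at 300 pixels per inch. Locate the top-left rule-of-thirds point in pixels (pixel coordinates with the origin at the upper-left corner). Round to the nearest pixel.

x = 3710 px, y = 1830 px

In pixels the canvas is 37.1 × 300 = 11130 wide and 18.3 × 300 = 5490 tall.
The top-left point is one-third across and one-third down:
x = 1 × 11130/3 ≈ 3710; y = 1 × 5490/3 ≈ 1830.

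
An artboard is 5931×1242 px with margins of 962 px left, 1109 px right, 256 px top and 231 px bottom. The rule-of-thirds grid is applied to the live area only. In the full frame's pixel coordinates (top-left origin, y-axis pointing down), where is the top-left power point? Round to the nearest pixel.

(2249, 508)

Content width = 5931 − 962 − 1109 = 3860 px; content height = 1242 − 256 − 231 = 755 px.
Top-left is one-third across and one-third down within the live area.
x = 962 + 1 × 3860/3 = 962 + 1286.67 ≈ 2249
y = 256 + 1 × 755/3 = 256 + 251.67 ≈ 508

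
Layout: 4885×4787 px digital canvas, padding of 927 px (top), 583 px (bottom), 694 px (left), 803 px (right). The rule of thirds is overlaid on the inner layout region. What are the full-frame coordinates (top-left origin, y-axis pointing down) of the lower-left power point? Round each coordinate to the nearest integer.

(1823, 3112)

Content width = 4885 − 694 − 803 = 3388 px; content height = 4787 − 927 − 583 = 3277 px.
Lower-left is one-third across and two-thirds down within the inner layout region.
x = 694 + 1 × 3388/3 = 694 + 1129.33 ≈ 1823
y = 927 + 2 × 3277/3 = 927 + 2184.67 ≈ 3112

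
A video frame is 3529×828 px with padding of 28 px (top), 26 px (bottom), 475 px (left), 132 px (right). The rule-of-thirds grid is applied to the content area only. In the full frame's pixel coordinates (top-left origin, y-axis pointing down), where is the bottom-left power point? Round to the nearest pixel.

Content width = 3529 − 475 − 132 = 2922 px; content height = 828 − 28 − 26 = 774 px.
Bottom-left is one-third across and two-thirds down within the content area.
x = 475 + 1 × 2922/3 = 475 + 974.00 ≈ 1449
y = 28 + 2 × 774/3 = 28 + 516.00 ≈ 544

x = 1449 px, y = 544 px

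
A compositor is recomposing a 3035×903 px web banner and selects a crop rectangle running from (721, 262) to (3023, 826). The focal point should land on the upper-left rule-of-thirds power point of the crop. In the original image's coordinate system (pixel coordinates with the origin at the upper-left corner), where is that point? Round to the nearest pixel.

Crop width = 3023 − 721 = 2302 px; one third is 767.33 px.
Crop height = 826 − 262 = 564 px; one third is 188.00 px.
The upper-left point is one-third across and one-third down within the crop:
x = 721 + 1 × 767.33 ≈ 1488; y = 262 + 1 × 188.00 ≈ 450.

(1488, 450)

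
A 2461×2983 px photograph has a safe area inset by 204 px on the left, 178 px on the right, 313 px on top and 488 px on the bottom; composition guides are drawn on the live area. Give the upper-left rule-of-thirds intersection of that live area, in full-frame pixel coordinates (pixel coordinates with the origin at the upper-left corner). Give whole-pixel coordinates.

Content width = 2461 − 204 − 178 = 2079 px; content height = 2983 − 313 − 488 = 2182 px.
Upper-left is one-third across and one-third down within the live area.
x = 204 + 1 × 2079/3 = 204 + 693.00 ≈ 897
y = 313 + 1 × 2182/3 = 313 + 727.33 ≈ 1040

(897, 1040)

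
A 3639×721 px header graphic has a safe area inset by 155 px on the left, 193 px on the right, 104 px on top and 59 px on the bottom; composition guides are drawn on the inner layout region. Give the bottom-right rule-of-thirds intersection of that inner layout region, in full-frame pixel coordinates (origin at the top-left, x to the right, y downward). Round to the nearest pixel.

Content width = 3639 − 155 − 193 = 3291 px; content height = 721 − 104 − 59 = 558 px.
Bottom-right is two-thirds across and two-thirds down within the inner layout region.
x = 155 + 2 × 3291/3 = 155 + 2194.00 ≈ 2349
y = 104 + 2 × 558/3 = 104 + 372.00 ≈ 476

(2349, 476)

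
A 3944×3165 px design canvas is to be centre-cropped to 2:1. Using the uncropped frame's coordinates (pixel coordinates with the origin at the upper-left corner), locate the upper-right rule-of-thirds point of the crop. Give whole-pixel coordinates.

(2629, 1254)

3944/3165 < 2/1, so the 2:1 crop keeps the full width 3944 and trims height to 3944 × 1/2 = 1972.00 px.
Top offset = (3165 − 1972.00)/2 = 596.50 px; left offset = 0.
Upper-right is two-thirds across and one-third down within the crop:
x = 0.00 + 2 × 3944.00/3 ≈ 2629; y = 596.50 + 1 × 1972.00/3 ≈ 1254.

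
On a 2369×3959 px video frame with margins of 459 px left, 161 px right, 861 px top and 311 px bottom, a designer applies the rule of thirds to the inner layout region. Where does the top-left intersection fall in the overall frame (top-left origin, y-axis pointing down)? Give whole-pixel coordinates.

Content width = 2369 − 459 − 161 = 1749 px; content height = 3959 − 861 − 311 = 2787 px.
Top-left is one-third across and one-third down within the inner layout region.
x = 459 + 1 × 1749/3 = 459 + 583.00 ≈ 1042
y = 861 + 1 × 2787/3 = 861 + 929.00 ≈ 1790

(1042, 1790)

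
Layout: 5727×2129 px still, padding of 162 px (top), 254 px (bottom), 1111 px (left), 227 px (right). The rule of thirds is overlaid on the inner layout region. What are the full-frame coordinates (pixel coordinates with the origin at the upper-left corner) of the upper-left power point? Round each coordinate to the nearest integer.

Content width = 5727 − 1111 − 227 = 4389 px; content height = 2129 − 162 − 254 = 1713 px.
Upper-left is one-third across and one-third down within the inner layout region.
x = 1111 + 1 × 4389/3 = 1111 + 1463.00 ≈ 2574
y = 162 + 1 × 1713/3 = 162 + 571.00 ≈ 733

x = 2574 px, y = 733 px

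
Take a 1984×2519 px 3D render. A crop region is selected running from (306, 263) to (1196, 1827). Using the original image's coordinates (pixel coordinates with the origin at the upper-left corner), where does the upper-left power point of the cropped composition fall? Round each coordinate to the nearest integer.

Crop width = 1196 − 306 = 890 px; one third is 296.67 px.
Crop height = 1827 − 263 = 1564 px; one third is 521.33 px.
The upper-left point is one-third across and one-third down within the crop:
x = 306 + 1 × 296.67 ≈ 603; y = 263 + 1 × 521.33 ≈ 784.

x = 603 px, y = 784 px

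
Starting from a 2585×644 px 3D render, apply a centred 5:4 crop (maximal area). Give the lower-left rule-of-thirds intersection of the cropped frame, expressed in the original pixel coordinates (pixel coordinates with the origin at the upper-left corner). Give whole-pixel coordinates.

(1158, 429)

2585/644 > 5/4, so the 5:4 crop keeps the full height 644 and trims width to 644 × 5/4 = 805.00 px.
Left offset = (2585 − 805.00)/2 = 890.00 px; top offset = 0.
Lower-left is one-third across and two-thirds down within the crop:
x = 890.00 + 1 × 805.00/3 ≈ 1158; y = 0.00 + 2 × 644.00/3 ≈ 429.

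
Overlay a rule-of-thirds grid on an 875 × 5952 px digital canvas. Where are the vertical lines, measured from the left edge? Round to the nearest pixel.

x = 292 px and x = 583 px

875 / 3 = 291.67, so the vertical lines sit at one and two thirds of 875.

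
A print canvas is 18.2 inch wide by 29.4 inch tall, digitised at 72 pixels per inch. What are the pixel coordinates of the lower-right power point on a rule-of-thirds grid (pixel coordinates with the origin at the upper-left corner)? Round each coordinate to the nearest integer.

(874, 1411)

In pixels the canvas is 18.2 × 72 = 1310.4 wide and 29.4 × 72 = 2116.8 tall.
The lower-right point is two-thirds across and two-thirds down:
x = 2 × 1310.4/3 ≈ 874; y = 2 × 2116.8/3 ≈ 1411.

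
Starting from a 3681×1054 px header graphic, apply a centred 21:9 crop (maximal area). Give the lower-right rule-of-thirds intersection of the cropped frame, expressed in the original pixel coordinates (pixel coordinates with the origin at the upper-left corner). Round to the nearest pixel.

3681/1054 > 21/9, so the 21:9 crop keeps the full height 1054 and trims width to 1054 × 21/9 = 2459.33 px.
Left offset = (3681 − 2459.33)/2 = 610.83 px; top offset = 0.
Lower-right is two-thirds across and two-thirds down within the crop:
x = 610.83 + 2 × 2459.33/3 ≈ 2250; y = 0.00 + 2 × 1054.00/3 ≈ 703.

x = 2250 px, y = 703 px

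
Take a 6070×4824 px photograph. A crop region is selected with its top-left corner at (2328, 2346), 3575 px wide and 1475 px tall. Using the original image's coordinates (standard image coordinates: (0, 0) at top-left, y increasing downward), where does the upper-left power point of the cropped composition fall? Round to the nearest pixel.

(3520, 2838)

One third of the crop width 3575 is 1191.67 px.
One third of the crop height 1475 is 491.67 px.
The upper-left point is one-third across and one-third down within the crop:
x = 2328 + 1 × 1191.67 ≈ 3520; y = 2346 + 1 × 491.67 ≈ 2838.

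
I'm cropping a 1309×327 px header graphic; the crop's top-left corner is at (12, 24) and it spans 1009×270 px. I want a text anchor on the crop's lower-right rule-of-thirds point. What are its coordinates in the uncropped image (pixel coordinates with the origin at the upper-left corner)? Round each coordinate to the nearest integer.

x = 685 px, y = 204 px

One third of the crop width 1009 is 336.33 px.
One third of the crop height 270 is 90.00 px.
The lower-right point is two-thirds across and two-thirds down within the crop:
x = 12 + 2 × 336.33 ≈ 685; y = 24 + 2 × 90.00 ≈ 204.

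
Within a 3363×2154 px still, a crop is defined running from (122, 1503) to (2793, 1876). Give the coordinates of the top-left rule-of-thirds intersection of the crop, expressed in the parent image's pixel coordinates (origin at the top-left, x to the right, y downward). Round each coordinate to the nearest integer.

Crop width = 2793 − 122 = 2671 px; one third is 890.33 px.
Crop height = 1876 − 1503 = 373 px; one third is 124.33 px.
The top-left point is one-third across and one-third down within the crop:
x = 122 + 1 × 890.33 ≈ 1012; y = 1503 + 1 × 124.33 ≈ 1627.

(1012, 1627)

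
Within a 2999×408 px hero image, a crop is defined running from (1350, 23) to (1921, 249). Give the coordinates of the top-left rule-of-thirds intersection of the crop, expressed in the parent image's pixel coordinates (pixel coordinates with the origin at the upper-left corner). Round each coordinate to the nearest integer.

Crop width = 1921 − 1350 = 571 px; one third is 190.33 px.
Crop height = 249 − 23 = 226 px; one third is 75.33 px.
The top-left point is one-third across and one-third down within the crop:
x = 1350 + 1 × 190.33 ≈ 1540; y = 23 + 1 × 75.33 ≈ 98.

x = 1540 px, y = 98 px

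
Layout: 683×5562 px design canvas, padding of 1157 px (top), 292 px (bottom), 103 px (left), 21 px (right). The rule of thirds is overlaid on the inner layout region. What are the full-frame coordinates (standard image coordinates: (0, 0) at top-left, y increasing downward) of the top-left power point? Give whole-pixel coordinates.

(289, 2528)

Content width = 683 − 103 − 21 = 559 px; content height = 5562 − 1157 − 292 = 4113 px.
Top-left is one-third across and one-third down within the inner layout region.
x = 103 + 1 × 559/3 = 103 + 186.33 ≈ 289
y = 1157 + 1 × 4113/3 = 1157 + 1371.00 ≈ 2528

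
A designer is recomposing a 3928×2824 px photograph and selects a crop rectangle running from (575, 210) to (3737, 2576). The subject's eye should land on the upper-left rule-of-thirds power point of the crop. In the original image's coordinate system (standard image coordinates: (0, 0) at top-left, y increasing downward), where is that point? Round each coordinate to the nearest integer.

x = 1629 px, y = 999 px

Crop width = 3737 − 575 = 3162 px; one third is 1054.00 px.
Crop height = 2576 − 210 = 2366 px; one third is 788.67 px.
The upper-left point is one-third across and one-third down within the crop:
x = 575 + 1 × 1054.00 ≈ 1629; y = 210 + 1 × 788.67 ≈ 999.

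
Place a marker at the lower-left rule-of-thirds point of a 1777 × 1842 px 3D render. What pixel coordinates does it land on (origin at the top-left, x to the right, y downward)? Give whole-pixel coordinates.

(592, 1228)

The lower-left point sits one-third of the way across and two-thirds of the way down.
x = 1 × 1777/3 ≈ 592; y = 2 × 1842/3 ≈ 1228.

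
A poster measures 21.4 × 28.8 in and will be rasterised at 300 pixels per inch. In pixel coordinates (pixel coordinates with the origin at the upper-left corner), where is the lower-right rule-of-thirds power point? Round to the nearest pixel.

(4280, 5760)

In pixels the canvas is 21.4 × 300 = 6420 wide and 28.8 × 300 = 8640 tall.
The lower-right point is two-thirds across and two-thirds down:
x = 2 × 6420/3 ≈ 4280; y = 2 × 8640/3 ≈ 5760.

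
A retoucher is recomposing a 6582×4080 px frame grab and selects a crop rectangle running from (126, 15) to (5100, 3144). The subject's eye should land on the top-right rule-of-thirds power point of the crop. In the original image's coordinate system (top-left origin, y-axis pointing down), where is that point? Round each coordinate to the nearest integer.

Crop width = 5100 − 126 = 4974 px; one third is 1658.00 px.
Crop height = 3144 − 15 = 3129 px; one third is 1043.00 px.
The top-right point is two-thirds across and one-third down within the crop:
x = 126 + 2 × 1658.00 ≈ 3442; y = 15 + 1 × 1043.00 ≈ 1058.

(3442, 1058)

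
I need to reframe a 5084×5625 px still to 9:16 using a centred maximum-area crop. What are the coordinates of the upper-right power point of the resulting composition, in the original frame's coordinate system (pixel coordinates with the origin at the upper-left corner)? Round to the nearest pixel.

x = 3069 px, y = 1875 px

5084/5625 > 9/16, so the 9:16 crop keeps the full height 5625 and trims width to 5625 × 9/16 = 3164.06 px.
Left offset = (5084 − 3164.06)/2 = 959.97 px; top offset = 0.
Upper-right is two-thirds across and one-third down within the crop:
x = 959.97 + 2 × 3164.06/3 ≈ 3069; y = 0.00 + 1 × 5625.00/3 ≈ 1875.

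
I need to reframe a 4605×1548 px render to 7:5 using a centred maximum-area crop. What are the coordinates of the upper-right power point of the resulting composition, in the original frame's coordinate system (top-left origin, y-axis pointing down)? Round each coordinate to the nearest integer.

(2664, 516)

4605/1548 > 7/5, so the 7:5 crop keeps the full height 1548 and trims width to 1548 × 7/5 = 2167.20 px.
Left offset = (4605 − 2167.20)/2 = 1218.90 px; top offset = 0.
Upper-right is two-thirds across and one-third down within the crop:
x = 1218.90 + 2 × 2167.20/3 ≈ 2664; y = 0.00 + 1 × 1548.00/3 ≈ 516.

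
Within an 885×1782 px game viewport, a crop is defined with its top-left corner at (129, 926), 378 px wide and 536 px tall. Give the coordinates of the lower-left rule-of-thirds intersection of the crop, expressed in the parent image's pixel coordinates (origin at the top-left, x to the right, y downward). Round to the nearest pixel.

x = 255 px, y = 1283 px

One third of the crop width 378 is 126.00 px.
One third of the crop height 536 is 178.67 px.
The lower-left point is one-third across and two-thirds down within the crop:
x = 129 + 1 × 126.00 ≈ 255; y = 926 + 2 × 178.67 ≈ 1283.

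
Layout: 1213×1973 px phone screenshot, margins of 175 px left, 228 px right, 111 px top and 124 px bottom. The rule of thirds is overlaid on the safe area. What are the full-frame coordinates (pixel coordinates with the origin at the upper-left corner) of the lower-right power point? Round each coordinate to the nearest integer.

Content width = 1213 − 175 − 228 = 810 px; content height = 1973 − 111 − 124 = 1738 px.
Lower-right is two-thirds across and two-thirds down within the safe area.
x = 175 + 2 × 810/3 = 175 + 540.00 ≈ 715
y = 111 + 2 × 1738/3 = 111 + 1158.67 ≈ 1270

(715, 1270)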